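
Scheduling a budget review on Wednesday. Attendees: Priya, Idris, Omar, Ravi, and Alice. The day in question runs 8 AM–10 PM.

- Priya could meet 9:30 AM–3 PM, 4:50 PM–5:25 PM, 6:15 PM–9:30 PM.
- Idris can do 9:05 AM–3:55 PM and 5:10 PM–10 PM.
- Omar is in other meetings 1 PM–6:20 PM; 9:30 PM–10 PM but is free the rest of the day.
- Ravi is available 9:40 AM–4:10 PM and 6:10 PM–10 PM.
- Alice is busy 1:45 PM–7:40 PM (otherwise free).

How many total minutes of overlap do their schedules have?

Priya free: 09:30-15:00, 16:50-17:25, 18:15-21:30.
Idris free: 09:05-15:55, 17:10-22:00.
Omar free: 08:00-13:00, 18:20-21:30 (invert busy blocks within the working day).
Ravi free: 09:40-16:10, 18:10-22:00.
Alice free: 08:00-13:45, 19:40-22:00 (invert busy blocks within the working day).
Priya ∩ Idris: 09:30-15:00, 17:10-17:25, 18:15-21:30.
Priya ∩ Idris ∩ Omar: 09:30-13:00, 18:20-21:30.
Priya ∩ Idris ∩ Omar ∩ Ravi: 09:40-13:00, 18:20-21:30.
Priya ∩ Idris ∩ Omar ∩ Ravi ∩ Alice: 09:40-13:00, 19:40-21:30.
Summing the common windows: 200 + 110 = 310 minutes.

310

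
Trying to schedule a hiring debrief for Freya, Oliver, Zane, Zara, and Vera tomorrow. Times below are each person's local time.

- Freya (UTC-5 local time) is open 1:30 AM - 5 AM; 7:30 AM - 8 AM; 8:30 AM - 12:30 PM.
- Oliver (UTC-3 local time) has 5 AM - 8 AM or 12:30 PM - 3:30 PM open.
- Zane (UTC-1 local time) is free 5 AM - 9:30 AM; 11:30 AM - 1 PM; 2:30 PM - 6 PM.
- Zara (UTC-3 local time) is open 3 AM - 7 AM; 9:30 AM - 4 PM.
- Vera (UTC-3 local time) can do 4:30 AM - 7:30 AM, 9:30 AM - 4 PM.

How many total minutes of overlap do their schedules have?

Freya in UTC: 06:30-10:00, 12:30-13:00, 13:30-17:30 (add 5h to convert from UTC-5).
Oliver in UTC: 08:00-11:00, 15:30-18:30 (add 3h to convert from UTC-3).
Zane in UTC: 06:00-10:30, 12:30-14:00, 15:30-19:00 (add 1h to convert from UTC-1).
Zara in UTC: 06:00-10:00, 12:30-19:00 (add 3h to convert from UTC-3).
Vera in UTC: 07:30-10:30, 12:30-19:00 (add 3h to convert from UTC-3).
Freya ∩ Oliver: 08:00-10:00, 15:30-17:30.
Freya ∩ Oliver ∩ Zane: 08:00-10:00, 15:30-17:30.
Freya ∩ Oliver ∩ Zane ∩ Zara: 08:00-10:00, 15:30-17:30.
Freya ∩ Oliver ∩ Zane ∩ Zara ∩ Vera: 08:00-10:00, 15:30-17:30.
Summing the common windows: 120 + 120 = 240 minutes.

240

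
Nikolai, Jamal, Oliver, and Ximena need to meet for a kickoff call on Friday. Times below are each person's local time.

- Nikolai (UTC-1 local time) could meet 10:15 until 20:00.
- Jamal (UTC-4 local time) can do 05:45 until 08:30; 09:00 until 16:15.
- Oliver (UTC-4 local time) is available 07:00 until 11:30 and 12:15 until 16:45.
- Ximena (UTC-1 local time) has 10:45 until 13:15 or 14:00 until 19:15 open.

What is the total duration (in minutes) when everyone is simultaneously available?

390

Nikolai in UTC: 11:15-21:00 (add 1h to convert from UTC-1).
Jamal in UTC: 09:45-12:30, 13:00-20:15 (add 4h to convert from UTC-4).
Oliver in UTC: 11:00-15:30, 16:15-20:45 (add 4h to convert from UTC-4).
Ximena in UTC: 11:45-14:15, 15:00-20:15 (add 1h to convert from UTC-1).
Nikolai ∩ Jamal: 11:15-12:30, 13:00-20:15.
Nikolai ∩ Jamal ∩ Oliver: 11:15-12:30, 13:00-15:30, 16:15-20:15.
Nikolai ∩ Jamal ∩ Oliver ∩ Ximena: 11:45-12:30, 13:00-14:15, 15:00-15:30, 16:15-20:15.
Those are the intersection windows.
Summing the common windows: 45 + 75 + 30 + 240 = 390 minutes.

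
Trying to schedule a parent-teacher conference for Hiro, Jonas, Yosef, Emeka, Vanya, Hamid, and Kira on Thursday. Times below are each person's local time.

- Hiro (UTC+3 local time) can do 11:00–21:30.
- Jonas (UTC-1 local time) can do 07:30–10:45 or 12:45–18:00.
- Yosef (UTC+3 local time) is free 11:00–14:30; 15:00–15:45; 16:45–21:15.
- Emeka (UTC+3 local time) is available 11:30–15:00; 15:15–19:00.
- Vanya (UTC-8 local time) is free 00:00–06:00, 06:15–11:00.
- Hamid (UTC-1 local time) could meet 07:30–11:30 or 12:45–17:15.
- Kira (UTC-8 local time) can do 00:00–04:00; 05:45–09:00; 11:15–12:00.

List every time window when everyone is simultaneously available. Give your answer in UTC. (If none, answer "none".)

08:30-11:30, 13:45-14:00, 14:15-16:00

Hiro in UTC: 08:00-18:30 (subtract 3h to convert from UTC+3).
Jonas in UTC: 08:30-11:45, 13:45-19:00 (add 1h to convert from UTC-1).
Yosef in UTC: 08:00-11:30, 12:00-12:45, 13:45-18:15 (subtract 3h to convert from UTC+3).
Emeka in UTC: 08:30-12:00, 12:15-16:00 (subtract 3h to convert from UTC+3).
Vanya in UTC: 08:00-14:00, 14:15-19:00 (add 8h to convert from UTC-8).
Hamid in UTC: 08:30-12:30, 13:45-18:15 (add 1h to convert from UTC-1).
Kira in UTC: 08:00-12:00, 13:45-17:00, 19:15-20:00 (add 8h to convert from UTC-8).
Hiro ∩ Jonas: 08:30-11:45, 13:45-18:30.
Hiro ∩ Jonas ∩ Yosef: 08:30-11:30, 13:45-18:15.
Hiro ∩ Jonas ∩ Yosef ∩ Emeka: 08:30-11:30, 13:45-16:00.
Hiro ∩ Jonas ∩ Yosef ∩ Emeka ∩ Vanya: 08:30-11:30, 13:45-14:00, 14:15-16:00.
Hiro ∩ Jonas ∩ Yosef ∩ Emeka ∩ Vanya ∩ Hamid: 08:30-11:30, 13:45-14:00, 14:15-16:00.
Hiro ∩ Jonas ∩ Yosef ∩ Emeka ∩ Vanya ∩ Hamid ∩ Kira: 08:30-11:30, 13:45-14:00, 14:15-16:00.
So the common availability across everyone is 08:30-11:30, 13:45-14:00, 14:15-16:00.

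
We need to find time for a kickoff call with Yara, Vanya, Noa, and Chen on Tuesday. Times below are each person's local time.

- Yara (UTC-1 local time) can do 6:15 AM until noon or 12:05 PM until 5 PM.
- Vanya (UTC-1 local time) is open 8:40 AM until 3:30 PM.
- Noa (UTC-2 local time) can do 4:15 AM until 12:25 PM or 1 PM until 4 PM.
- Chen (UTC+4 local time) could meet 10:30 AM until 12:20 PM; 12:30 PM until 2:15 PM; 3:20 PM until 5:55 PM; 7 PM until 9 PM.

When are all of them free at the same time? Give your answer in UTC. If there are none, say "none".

Yara in UTC: 07:15-13:00, 13:05-18:00 (add 1h to convert from UTC-1).
Vanya in UTC: 09:40-16:30 (add 1h to convert from UTC-1).
Noa in UTC: 06:15-14:25, 15:00-18:00 (add 2h to convert from UTC-2).
Chen in UTC: 06:30-08:20, 08:30-10:15, 11:20-13:55, 15:00-17:00 (subtract 4h to convert from UTC+4).
Yara ∩ Vanya: 09:40-13:00, 13:05-16:30.
Yara ∩ Vanya ∩ Noa: 09:40-13:00, 13:05-14:25, 15:00-16:30.
Yara ∩ Vanya ∩ Noa ∩ Chen: 09:40-10:15, 11:20-13:00, 13:05-13:55, 15:00-16:30.

09:40-10:15, 11:20-13:00, 13:05-13:55, 15:00-16:30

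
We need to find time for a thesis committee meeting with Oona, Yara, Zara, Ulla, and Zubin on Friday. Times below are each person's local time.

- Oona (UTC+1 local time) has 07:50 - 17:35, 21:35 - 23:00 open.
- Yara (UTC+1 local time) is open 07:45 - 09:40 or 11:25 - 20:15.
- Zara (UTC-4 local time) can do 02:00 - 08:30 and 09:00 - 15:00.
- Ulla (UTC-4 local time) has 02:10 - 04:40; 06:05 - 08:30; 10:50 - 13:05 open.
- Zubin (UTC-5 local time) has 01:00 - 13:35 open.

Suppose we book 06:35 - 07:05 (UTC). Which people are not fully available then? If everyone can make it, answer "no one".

Oona, Yara

Oona in UTC: 06:50-16:35, 20:35-22:00 (subtract 1h to convert from UTC+1).
Yara in UTC: 06:45-08:40, 10:25-19:15 (subtract 1h to convert from UTC+1).
Zara in UTC: 06:00-12:30, 13:00-19:00 (add 4h to convert from UTC-4).
Ulla in UTC: 06:10-08:40, 10:05-12:30, 14:50-17:05 (add 4h to convert from UTC-4).
Zubin in UTC: 06:00-18:35 (add 5h to convert from UTC-5).
Oona: not fully free for 06:35-07:05. Yara: not fully free for 06:35-07:05. Zara: free for 06:35-07:05. Ulla: free for 06:35-07:05. Zubin: free for 06:35-07:05.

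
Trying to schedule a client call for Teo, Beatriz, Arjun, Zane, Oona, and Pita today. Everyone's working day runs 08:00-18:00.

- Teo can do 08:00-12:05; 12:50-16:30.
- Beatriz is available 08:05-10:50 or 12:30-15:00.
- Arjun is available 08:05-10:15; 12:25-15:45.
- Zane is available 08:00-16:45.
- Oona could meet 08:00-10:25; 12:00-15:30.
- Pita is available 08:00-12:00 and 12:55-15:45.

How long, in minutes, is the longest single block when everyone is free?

130

Teo ∩ Beatriz: 08:05-10:50, 12:50-15:00.
Teo ∩ Beatriz ∩ Arjun: 08:05-10:15, 12:50-15:00.
Teo ∩ Beatriz ∩ Arjun ∩ Zane: 08:05-10:15, 12:50-15:00.
Teo ∩ Beatriz ∩ Arjun ∩ Zane ∩ Oona: 08:05-10:15, 12:50-15:00.
Teo ∩ Beatriz ∩ Arjun ∩ Zane ∩ Oona ∩ Pita: 08:05-10:15, 12:55-15:00.
The longest is 08:05-10:15 at 130 minutes.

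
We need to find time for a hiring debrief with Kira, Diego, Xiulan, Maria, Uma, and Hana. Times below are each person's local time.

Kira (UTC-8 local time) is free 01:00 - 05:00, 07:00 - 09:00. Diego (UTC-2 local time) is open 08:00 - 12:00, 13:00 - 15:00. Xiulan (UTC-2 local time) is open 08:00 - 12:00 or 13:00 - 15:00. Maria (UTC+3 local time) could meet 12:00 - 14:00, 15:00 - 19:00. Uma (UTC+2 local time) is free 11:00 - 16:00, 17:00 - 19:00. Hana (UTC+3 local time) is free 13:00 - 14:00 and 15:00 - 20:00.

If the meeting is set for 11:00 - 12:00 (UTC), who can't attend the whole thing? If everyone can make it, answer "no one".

Hana, Maria

Kira in UTC: 09:00-13:00, 15:00-17:00 (add 8h to convert from UTC-8).
Diego in UTC: 10:00-14:00, 15:00-17:00 (add 2h to convert from UTC-2).
Xiulan in UTC: 10:00-14:00, 15:00-17:00 (add 2h to convert from UTC-2).
Maria in UTC: 09:00-11:00, 12:00-16:00 (subtract 3h to convert from UTC+3).
Uma in UTC: 09:00-14:00, 15:00-17:00 (subtract 2h to convert from UTC+2).
Hana in UTC: 10:00-11:00, 12:00-17:00 (subtract 3h to convert from UTC+3).
Kira: free for 11:00-12:00. Diego: free for 11:00-12:00. Xiulan: free for 11:00-12:00. Maria: not fully free for 11:00-12:00. Uma: free for 11:00-12:00. Hana: not fully free for 11:00-12:00.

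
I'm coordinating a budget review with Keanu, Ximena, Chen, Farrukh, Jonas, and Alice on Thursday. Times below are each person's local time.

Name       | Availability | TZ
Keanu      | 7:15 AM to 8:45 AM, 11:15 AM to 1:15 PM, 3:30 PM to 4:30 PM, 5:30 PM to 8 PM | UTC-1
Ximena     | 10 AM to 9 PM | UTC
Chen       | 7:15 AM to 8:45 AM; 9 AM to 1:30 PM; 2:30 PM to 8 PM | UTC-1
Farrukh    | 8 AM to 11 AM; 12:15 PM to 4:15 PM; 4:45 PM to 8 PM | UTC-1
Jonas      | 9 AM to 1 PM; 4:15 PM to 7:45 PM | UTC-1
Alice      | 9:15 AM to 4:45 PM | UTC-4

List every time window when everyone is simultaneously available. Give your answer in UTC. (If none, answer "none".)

13:15-14:00, 18:30-20:45

Keanu in UTC: 08:15-09:45, 12:15-14:15, 16:30-17:30, 18:30-21:00 (add 1h to convert from UTC-1).
Ximena in UTC: 10:00-21:00.
Chen in UTC: 08:15-09:45, 10:00-14:30, 15:30-21:00 (add 1h to convert from UTC-1).
Farrukh in UTC: 09:00-12:00, 13:15-17:15, 17:45-21:00 (add 1h to convert from UTC-1).
Jonas in UTC: 10:00-14:00, 17:15-20:45 (add 1h to convert from UTC-1).
Alice in UTC: 13:15-20:45 (add 4h to convert from UTC-4).
Keanu ∩ Ximena: 12:15-14:15, 16:30-17:30, 18:30-21:00.
Keanu ∩ Ximena ∩ Chen: 12:15-14:15, 16:30-17:30, 18:30-21:00.
Keanu ∩ Ximena ∩ Chen ∩ Farrukh: 13:15-14:15, 16:30-17:15, 18:30-21:00.
Keanu ∩ Ximena ∩ Chen ∩ Farrukh ∩ Jonas: 13:15-14:00, 18:30-20:45.
Keanu ∩ Ximena ∩ Chen ∩ Farrukh ∩ Jonas ∩ Alice: 13:15-14:00, 18:30-20:45.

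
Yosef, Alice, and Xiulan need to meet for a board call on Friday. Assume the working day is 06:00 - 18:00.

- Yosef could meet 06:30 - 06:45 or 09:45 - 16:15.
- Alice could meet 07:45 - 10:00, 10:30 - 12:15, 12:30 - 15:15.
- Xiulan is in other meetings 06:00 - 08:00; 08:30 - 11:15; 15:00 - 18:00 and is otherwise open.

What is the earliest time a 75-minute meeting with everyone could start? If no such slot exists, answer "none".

12:30

Yosef free: 06:30-06:45, 09:45-16:15.
Alice free: 07:45-10:00, 10:30-12:15, 12:30-15:15.
Xiulan free: 08:00-08:30, 11:15-15:00 (invert busy blocks within the working day).
Yosef ∩ Alice: 09:45-10:00, 10:30-12:15, 12:30-15:15.
Yosef ∩ Alice ∩ Xiulan: 11:15-12:15, 12:30-15:00.
So the common availability across everyone is 11:15-12:15, 12:30-15:00.
The first common window of at least 75 minutes is 12:30-15:00, so the earliest start is 12:30.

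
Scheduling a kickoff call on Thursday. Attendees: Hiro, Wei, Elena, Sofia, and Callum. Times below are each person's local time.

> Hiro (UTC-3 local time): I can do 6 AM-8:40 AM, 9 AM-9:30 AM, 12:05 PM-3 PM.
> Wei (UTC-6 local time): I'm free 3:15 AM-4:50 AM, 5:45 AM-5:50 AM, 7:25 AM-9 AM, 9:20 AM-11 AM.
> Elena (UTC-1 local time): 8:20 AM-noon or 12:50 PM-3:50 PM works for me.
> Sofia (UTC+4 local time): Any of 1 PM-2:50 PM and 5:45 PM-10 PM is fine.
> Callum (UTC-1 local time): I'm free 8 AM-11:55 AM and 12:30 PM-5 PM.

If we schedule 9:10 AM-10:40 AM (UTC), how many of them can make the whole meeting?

3

Hiro in UTC: 09:00-11:40, 12:00-12:30, 15:05-18:00 (add 3h to convert from UTC-3).
Wei in UTC: 09:15-10:50, 11:45-11:50, 13:25-15:00, 15:20-17:00 (add 6h to convert from UTC-6).
Elena in UTC: 09:20-13:00, 13:50-16:50 (add 1h to convert from UTC-1).
Sofia in UTC: 09:00-10:50, 13:45-18:00 (subtract 4h to convert from UTC+4).
Callum in UTC: 09:00-12:55, 13:30-18:00 (add 1h to convert from UTC-1).
Hiro, Sofia, and Callum can make the full 09:10-10:40 slot — that's 3.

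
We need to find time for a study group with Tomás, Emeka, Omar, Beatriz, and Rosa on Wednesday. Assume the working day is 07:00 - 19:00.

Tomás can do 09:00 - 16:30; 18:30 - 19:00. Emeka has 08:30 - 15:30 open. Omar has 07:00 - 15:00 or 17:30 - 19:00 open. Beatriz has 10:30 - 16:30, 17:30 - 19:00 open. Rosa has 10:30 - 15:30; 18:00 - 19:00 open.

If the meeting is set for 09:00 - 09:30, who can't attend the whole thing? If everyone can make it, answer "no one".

Beatriz, Rosa

Tomás: free for 09:00-09:30. Emeka: free for 09:00-09:30. Omar: free for 09:00-09:30. Beatriz: not fully free for 09:00-09:30. Rosa: not fully free for 09:00-09:30.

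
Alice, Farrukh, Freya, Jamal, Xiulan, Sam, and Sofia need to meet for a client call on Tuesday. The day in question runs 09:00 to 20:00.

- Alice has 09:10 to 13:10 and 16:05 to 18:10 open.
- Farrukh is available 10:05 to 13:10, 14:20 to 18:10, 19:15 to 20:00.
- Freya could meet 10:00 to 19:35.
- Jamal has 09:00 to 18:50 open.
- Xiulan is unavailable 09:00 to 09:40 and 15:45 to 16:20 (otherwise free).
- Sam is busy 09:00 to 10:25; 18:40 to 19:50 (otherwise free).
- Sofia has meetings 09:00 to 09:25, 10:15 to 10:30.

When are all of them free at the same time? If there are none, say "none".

Alice free: 09:10-13:10, 16:05-18:10.
Farrukh free: 10:05-13:10, 14:20-18:10, 19:15-20:00.
Freya free: 10:00-19:35.
Jamal free: 09:00-18:50.
Xiulan free: 09:40-15:45, 16:20-20:00 (invert busy blocks within the working day).
Sam free: 10:25-18:40, 19:50-20:00 (invert busy blocks within the working day).
Sofia free: 09:25-10:15, 10:30-20:00 (invert busy blocks within the working day).
Alice ∩ Farrukh: 10:05-13:10, 16:05-18:10.
Alice ∩ Farrukh ∩ Freya: 10:05-13:10, 16:05-18:10.
Alice ∩ Farrukh ∩ Freya ∩ Jamal: 10:05-13:10, 16:05-18:10.
Alice ∩ Farrukh ∩ Freya ∩ Jamal ∩ Xiulan: 10:05-13:10, 16:20-18:10.
Alice ∩ Farrukh ∩ Freya ∩ Jamal ∩ Xiulan ∩ Sam: 10:25-13:10, 16:20-18:10.
Alice ∩ Farrukh ∩ Freya ∩ Jamal ∩ Xiulan ∩ Sam ∩ Sofia: 10:30-13:10, 16:20-18:10.

10:30-13:10, 16:20-18:10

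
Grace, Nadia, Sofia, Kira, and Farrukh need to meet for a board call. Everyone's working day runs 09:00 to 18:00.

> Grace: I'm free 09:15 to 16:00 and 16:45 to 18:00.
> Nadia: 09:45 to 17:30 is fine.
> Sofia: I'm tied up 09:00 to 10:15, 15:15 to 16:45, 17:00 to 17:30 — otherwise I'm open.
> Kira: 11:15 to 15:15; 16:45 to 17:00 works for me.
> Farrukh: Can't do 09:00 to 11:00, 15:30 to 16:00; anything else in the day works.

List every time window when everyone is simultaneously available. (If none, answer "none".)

Grace free: 09:15-16:00, 16:45-18:00.
Nadia free: 09:45-17:30.
Sofia free: 10:15-15:15, 16:45-17:00, 17:30-18:00 (invert busy blocks within the working day).
Kira free: 11:15-15:15, 16:45-17:00.
Farrukh free: 11:00-15:30, 16:00-18:00 (invert busy blocks within the working day).
Grace ∩ Nadia: 09:45-16:00, 16:45-17:30.
Grace ∩ Nadia ∩ Sofia: 10:15-15:15, 16:45-17:00.
Grace ∩ Nadia ∩ Sofia ∩ Kira: 11:15-15:15, 16:45-17:00.
Grace ∩ Nadia ∩ Sofia ∩ Kira ∩ Farrukh: 11:15-15:15, 16:45-17:00.
Those are the intersection windows.

11:15-15:15, 16:45-17:00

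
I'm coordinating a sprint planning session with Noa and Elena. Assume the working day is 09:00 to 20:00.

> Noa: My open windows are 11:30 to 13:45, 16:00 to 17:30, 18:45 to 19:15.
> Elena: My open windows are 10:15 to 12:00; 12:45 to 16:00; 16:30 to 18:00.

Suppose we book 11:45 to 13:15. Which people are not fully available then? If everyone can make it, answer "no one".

Elena

Noa: free for 11:45-13:15. Elena: not fully free for 11:45-13:15.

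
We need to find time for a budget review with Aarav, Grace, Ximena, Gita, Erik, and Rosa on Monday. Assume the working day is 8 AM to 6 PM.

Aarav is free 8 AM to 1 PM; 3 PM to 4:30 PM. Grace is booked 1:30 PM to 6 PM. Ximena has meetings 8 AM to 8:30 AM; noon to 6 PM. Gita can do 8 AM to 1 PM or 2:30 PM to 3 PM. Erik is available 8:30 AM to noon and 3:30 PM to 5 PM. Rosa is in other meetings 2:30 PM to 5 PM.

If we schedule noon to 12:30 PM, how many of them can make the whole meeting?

Aarav free: 08:00-13:00, 15:00-16:30.
Grace free: 08:00-13:30 (invert busy blocks within the working day).
Ximena free: 08:30-12:00 (invert busy blocks within the working day).
Gita free: 08:00-13:00, 14:30-15:00.
Erik free: 08:30-12:00, 15:30-17:00.
Rosa free: 08:00-14:30, 17:00-18:00 (invert busy blocks within the working day).
Aarav, Grace, Gita, and Rosa can make the full 12:00-12:30 slot — that's 4.

4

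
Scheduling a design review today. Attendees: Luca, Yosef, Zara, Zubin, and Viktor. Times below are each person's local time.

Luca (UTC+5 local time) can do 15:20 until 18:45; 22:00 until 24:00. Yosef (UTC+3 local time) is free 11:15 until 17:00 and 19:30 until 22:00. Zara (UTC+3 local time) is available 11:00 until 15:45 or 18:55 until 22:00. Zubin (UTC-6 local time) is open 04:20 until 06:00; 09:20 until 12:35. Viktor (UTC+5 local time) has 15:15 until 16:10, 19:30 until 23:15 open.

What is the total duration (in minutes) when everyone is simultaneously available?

Luca in UTC: 10:20-13:45, 17:00-19:00 (subtract 5h to convert from UTC+5).
Yosef in UTC: 08:15-14:00, 16:30-19:00 (subtract 3h to convert from UTC+3).
Zara in UTC: 08:00-12:45, 15:55-19:00 (subtract 3h to convert from UTC+3).
Zubin in UTC: 10:20-12:00, 15:20-18:35 (add 6h to convert from UTC-6).
Viktor in UTC: 10:15-11:10, 14:30-18:15 (subtract 5h to convert from UTC+5).
Luca ∩ Yosef: 10:20-13:45, 17:00-19:00.
Luca ∩ Yosef ∩ Zara: 10:20-12:45, 17:00-19:00.
Luca ∩ Yosef ∩ Zara ∩ Zubin: 10:20-12:00, 17:00-18:35.
Luca ∩ Yosef ∩ Zara ∩ Zubin ∩ Viktor: 10:20-11:10, 17:00-18:15.
Those are the intersection windows.
Summing the common windows: 50 + 75 = 125 minutes.

125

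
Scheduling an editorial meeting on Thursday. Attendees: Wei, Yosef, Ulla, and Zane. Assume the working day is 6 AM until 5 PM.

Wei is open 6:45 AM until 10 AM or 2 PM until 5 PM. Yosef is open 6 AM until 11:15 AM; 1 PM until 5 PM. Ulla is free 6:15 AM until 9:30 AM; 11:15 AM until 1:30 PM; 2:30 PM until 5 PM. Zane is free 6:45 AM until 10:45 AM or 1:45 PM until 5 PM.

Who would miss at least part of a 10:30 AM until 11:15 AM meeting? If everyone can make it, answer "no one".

Ulla, Wei, Zane

Wei: not fully free for 10:30-11:15. Yosef: free for 10:30-11:15. Ulla: not fully free for 10:30-11:15. Zane: not fully free for 10:30-11:15.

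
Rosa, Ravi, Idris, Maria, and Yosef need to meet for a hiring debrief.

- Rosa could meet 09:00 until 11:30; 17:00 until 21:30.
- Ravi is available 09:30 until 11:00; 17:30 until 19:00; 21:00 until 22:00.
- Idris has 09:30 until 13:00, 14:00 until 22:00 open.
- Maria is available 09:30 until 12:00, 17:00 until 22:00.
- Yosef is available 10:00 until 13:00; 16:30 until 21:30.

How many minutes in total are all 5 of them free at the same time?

Rosa ∩ Ravi: 09:30-11:00, 17:30-19:00, 21:00-21:30.
Rosa ∩ Ravi ∩ Idris: 09:30-11:00, 17:30-19:00, 21:00-21:30.
Rosa ∩ Ravi ∩ Idris ∩ Maria: 09:30-11:00, 17:30-19:00, 21:00-21:30.
Rosa ∩ Ravi ∩ Idris ∩ Maria ∩ Yosef: 10:00-11:00, 17:30-19:00, 21:00-21:30.
Summing the common windows: 60 + 90 + 30 = 180 minutes.

180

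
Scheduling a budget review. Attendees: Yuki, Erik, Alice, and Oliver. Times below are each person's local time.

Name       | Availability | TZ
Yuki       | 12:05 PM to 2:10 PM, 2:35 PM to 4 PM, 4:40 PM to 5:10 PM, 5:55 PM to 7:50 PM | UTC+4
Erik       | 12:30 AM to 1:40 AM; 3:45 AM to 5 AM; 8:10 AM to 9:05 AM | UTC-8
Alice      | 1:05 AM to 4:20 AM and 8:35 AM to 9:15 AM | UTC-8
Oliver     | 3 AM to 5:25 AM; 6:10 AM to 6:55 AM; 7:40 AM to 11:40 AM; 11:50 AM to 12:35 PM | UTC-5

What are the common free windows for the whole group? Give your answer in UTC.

09:05-09:40, 11:45-11:55

Yuki in UTC: 08:05-10:10, 10:35-12:00, 12:40-13:10, 13:55-15:50 (subtract 4h to convert from UTC+4).
Erik in UTC: 08:30-09:40, 11:45-13:00, 16:10-17:05 (add 8h to convert from UTC-8).
Alice in UTC: 09:05-12:20, 16:35-17:15 (add 8h to convert from UTC-8).
Oliver in UTC: 08:00-10:25, 11:10-11:55, 12:40-16:40, 16:50-17:35 (add 5h to convert from UTC-5).
Yuki ∩ Erik: 08:30-09:40, 11:45-12:00, 12:40-13:00.
Yuki ∩ Erik ∩ Alice: 09:05-09:40, 11:45-12:00.
Yuki ∩ Erik ∩ Alice ∩ Oliver: 09:05-09:40, 11:45-11:55.
Those are the intersection windows.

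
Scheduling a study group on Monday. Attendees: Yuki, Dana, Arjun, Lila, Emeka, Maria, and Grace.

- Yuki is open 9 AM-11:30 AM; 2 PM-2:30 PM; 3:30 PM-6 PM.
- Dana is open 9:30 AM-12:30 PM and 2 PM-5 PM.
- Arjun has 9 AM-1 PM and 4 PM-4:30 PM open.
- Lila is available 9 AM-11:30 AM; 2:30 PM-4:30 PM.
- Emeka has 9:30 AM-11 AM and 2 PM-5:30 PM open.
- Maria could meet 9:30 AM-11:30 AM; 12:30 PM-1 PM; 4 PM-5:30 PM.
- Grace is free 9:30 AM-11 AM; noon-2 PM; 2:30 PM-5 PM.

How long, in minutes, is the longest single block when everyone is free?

Yuki ∩ Dana: 09:30-11:30, 14:00-14:30, 15:30-17:00.
Yuki ∩ Dana ∩ Arjun: 09:30-11:30, 16:00-16:30.
Yuki ∩ Dana ∩ Arjun ∩ Lila: 09:30-11:30, 16:00-16:30.
Yuki ∩ Dana ∩ Arjun ∩ Lila ∩ Emeka: 09:30-11:00, 16:00-16:30.
Yuki ∩ Dana ∩ Arjun ∩ Lila ∩ Emeka ∩ Maria: 09:30-11:00, 16:00-16:30.
Yuki ∩ Dana ∩ Arjun ∩ Lila ∩ Emeka ∩ Maria ∩ Grace: 09:30-11:00, 16:00-16:30.
Those are the intersection windows.
The longest is 09:30-11:00 at 90 minutes.

90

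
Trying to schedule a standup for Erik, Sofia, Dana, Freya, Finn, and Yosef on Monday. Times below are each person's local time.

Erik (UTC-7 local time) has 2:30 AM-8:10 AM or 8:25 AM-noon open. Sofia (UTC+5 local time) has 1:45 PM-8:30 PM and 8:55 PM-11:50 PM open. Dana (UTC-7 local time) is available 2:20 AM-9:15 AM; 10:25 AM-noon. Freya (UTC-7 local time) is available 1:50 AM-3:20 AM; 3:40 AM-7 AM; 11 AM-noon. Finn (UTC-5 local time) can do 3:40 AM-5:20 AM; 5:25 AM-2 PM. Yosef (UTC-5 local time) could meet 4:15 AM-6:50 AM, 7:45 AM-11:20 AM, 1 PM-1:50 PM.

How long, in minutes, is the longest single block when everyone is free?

Erik in UTC: 09:30-15:10, 15:25-19:00 (add 7h to convert from UTC-7).
Sofia in UTC: 08:45-15:30, 15:55-18:50 (subtract 5h to convert from UTC+5).
Dana in UTC: 09:20-16:15, 17:25-19:00 (add 7h to convert from UTC-7).
Freya in UTC: 08:50-10:20, 10:40-14:00, 18:00-19:00 (add 7h to convert from UTC-7).
Finn in UTC: 08:40-10:20, 10:25-19:00 (add 5h to convert from UTC-5).
Yosef in UTC: 09:15-11:50, 12:45-16:20, 18:00-18:50 (add 5h to convert from UTC-5).
Erik ∩ Sofia: 09:30-15:10, 15:25-15:30, 15:55-18:50.
Erik ∩ Sofia ∩ Dana: 09:30-15:10, 15:25-15:30, 15:55-16:15, 17:25-18:50.
Erik ∩ Sofia ∩ Dana ∩ Freya: 09:30-10:20, 10:40-14:00, 18:00-18:50.
Erik ∩ Sofia ∩ Dana ∩ Freya ∩ Finn: 09:30-10:20, 10:40-14:00, 18:00-18:50.
Erik ∩ Sofia ∩ Dana ∩ Freya ∩ Finn ∩ Yosef: 09:30-10:20, 10:40-11:50, 12:45-14:00, 18:00-18:50.
The longest is 12:45-14:00 at 75 minutes.

75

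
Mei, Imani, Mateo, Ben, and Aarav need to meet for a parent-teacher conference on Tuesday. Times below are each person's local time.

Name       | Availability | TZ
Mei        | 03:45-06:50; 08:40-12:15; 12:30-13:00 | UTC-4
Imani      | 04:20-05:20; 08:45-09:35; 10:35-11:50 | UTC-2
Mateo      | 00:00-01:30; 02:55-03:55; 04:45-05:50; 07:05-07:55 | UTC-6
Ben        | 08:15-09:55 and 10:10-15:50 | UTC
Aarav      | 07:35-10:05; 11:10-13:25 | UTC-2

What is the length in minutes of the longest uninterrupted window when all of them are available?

Mei in UTC: 07:45-10:50, 12:40-16:15, 16:30-17:00 (add 4h to convert from UTC-4).
Imani in UTC: 06:20-07:20, 10:45-11:35, 12:35-13:50 (add 2h to convert from UTC-2).
Mateo in UTC: 06:00-07:30, 08:55-09:55, 10:45-11:50, 13:05-13:55 (add 6h to convert from UTC-6).
Ben in UTC: 08:15-09:55, 10:10-15:50.
Aarav in UTC: 09:35-12:05, 13:10-15:25 (add 2h to convert from UTC-2).
Mei ∩ Imani: 10:45-10:50, 12:40-13:50.
Mei ∩ Imani ∩ Mateo: 10:45-10:50, 13:05-13:50.
Mei ∩ Imani ∩ Mateo ∩ Ben: 10:45-10:50, 13:05-13:50.
Mei ∩ Imani ∩ Mateo ∩ Ben ∩ Aarav: 10:45-10:50, 13:10-13:50.
The longest is 13:10-13:50 at 40 minutes.

40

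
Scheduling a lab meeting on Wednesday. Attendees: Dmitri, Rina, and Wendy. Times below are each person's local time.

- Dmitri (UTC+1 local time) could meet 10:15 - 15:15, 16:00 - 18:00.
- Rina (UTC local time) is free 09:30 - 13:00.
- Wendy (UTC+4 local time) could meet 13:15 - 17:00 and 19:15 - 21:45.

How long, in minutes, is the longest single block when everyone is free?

210

Dmitri in UTC: 09:15-14:15, 15:00-17:00 (subtract 1h to convert from UTC+1).
Rina in UTC: 09:30-13:00.
Wendy in UTC: 09:15-13:00, 15:15-17:45 (subtract 4h to convert from UTC+4).
Dmitri ∩ Rina: 09:30-13:00.
Dmitri ∩ Rina ∩ Wendy: 09:30-13:00.
The longest is 09:30-13:00 at 210 minutes.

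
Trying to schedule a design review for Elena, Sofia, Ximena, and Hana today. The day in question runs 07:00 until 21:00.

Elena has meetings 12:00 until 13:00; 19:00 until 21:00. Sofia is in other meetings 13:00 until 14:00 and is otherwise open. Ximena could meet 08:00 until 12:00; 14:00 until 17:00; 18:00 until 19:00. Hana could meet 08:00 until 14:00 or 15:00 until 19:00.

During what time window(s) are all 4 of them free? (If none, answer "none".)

08:00-12:00, 15:00-17:00, 18:00-19:00

Elena free: 07:00-12:00, 13:00-19:00 (invert busy blocks within the working day).
Sofia free: 07:00-13:00, 14:00-21:00 (invert busy blocks within the working day).
Ximena free: 08:00-12:00, 14:00-17:00, 18:00-19:00.
Hana free: 08:00-14:00, 15:00-19:00.
Elena ∩ Sofia: 07:00-12:00, 14:00-19:00.
Elena ∩ Sofia ∩ Ximena: 08:00-12:00, 14:00-17:00, 18:00-19:00.
Elena ∩ Sofia ∩ Ximena ∩ Hana: 08:00-12:00, 15:00-17:00, 18:00-19:00.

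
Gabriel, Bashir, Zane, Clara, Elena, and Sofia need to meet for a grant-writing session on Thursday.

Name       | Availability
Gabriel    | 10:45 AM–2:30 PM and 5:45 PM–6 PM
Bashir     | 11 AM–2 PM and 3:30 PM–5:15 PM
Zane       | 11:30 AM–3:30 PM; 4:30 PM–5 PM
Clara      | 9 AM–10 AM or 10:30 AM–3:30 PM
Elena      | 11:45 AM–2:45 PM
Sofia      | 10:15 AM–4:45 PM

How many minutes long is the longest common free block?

Gabriel ∩ Bashir: 11:00-14:00.
Gabriel ∩ Bashir ∩ Zane: 11:30-14:00.
Gabriel ∩ Bashir ∩ Zane ∩ Clara: 11:30-14:00.
Gabriel ∩ Bashir ∩ Zane ∩ Clara ∩ Elena: 11:45-14:00.
Gabriel ∩ Bashir ∩ Zane ∩ Clara ∩ Elena ∩ Sofia: 11:45-14:00.
The longest is 11:45-14:00 at 135 minutes.

135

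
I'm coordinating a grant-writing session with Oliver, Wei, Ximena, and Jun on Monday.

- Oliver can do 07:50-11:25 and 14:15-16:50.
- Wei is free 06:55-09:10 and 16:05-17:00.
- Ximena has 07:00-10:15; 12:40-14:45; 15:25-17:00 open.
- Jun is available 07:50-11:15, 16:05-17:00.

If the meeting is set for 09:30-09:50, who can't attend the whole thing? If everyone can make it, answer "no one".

Wei

Oliver: free for 09:30-09:50. Wei: not fully free for 09:30-09:50. Ximena: free for 09:30-09:50. Jun: free for 09:30-09:50.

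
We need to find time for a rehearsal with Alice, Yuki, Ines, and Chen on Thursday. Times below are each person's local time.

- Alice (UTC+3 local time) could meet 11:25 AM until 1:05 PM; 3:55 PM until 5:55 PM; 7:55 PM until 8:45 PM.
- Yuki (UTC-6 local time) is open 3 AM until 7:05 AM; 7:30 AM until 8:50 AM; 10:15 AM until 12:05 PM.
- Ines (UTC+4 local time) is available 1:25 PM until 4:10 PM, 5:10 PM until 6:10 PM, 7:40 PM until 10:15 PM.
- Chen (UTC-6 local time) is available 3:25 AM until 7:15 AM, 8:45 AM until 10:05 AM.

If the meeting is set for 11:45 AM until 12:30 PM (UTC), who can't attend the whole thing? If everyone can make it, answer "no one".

Alice in UTC: 08:25-10:05, 12:55-14:55, 16:55-17:45 (subtract 3h to convert from UTC+3).
Yuki in UTC: 09:00-13:05, 13:30-14:50, 16:15-18:05 (add 6h to convert from UTC-6).
Ines in UTC: 09:25-12:10, 13:10-14:10, 15:40-18:15 (subtract 4h to convert from UTC+4).
Chen in UTC: 09:25-13:15, 14:45-16:05 (add 6h to convert from UTC-6).
Alice: not fully free for 11:45-12:30. Yuki: free for 11:45-12:30. Ines: not fully free for 11:45-12:30. Chen: free for 11:45-12:30.

Alice, Ines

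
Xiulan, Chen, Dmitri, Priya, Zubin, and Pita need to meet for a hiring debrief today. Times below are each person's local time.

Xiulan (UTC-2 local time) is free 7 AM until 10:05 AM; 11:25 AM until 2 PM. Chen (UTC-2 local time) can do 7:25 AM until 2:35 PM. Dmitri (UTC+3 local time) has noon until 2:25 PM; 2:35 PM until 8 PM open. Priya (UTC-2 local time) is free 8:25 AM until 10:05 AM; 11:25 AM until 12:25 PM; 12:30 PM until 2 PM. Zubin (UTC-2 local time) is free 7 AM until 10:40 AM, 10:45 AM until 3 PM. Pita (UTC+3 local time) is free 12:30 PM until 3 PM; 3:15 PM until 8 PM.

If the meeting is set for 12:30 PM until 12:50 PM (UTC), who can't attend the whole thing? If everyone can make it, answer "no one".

Xiulan in UTC: 09:00-12:05, 13:25-16:00 (add 2h to convert from UTC-2).
Chen in UTC: 09:25-16:35 (add 2h to convert from UTC-2).
Dmitri in UTC: 09:00-11:25, 11:35-17:00 (subtract 3h to convert from UTC+3).
Priya in UTC: 10:25-12:05, 13:25-14:25, 14:30-16:00 (add 2h to convert from UTC-2).
Zubin in UTC: 09:00-12:40, 12:45-17:00 (add 2h to convert from UTC-2).
Pita in UTC: 09:30-12:00, 12:15-17:00 (subtract 3h to convert from UTC+3).
Xiulan: not fully free for 12:30-12:50. Chen: free for 12:30-12:50. Dmitri: free for 12:30-12:50. Priya: not fully free for 12:30-12:50. Zubin: not fully free for 12:30-12:50. Pita: free for 12:30-12:50.

Priya, Xiulan, Zubin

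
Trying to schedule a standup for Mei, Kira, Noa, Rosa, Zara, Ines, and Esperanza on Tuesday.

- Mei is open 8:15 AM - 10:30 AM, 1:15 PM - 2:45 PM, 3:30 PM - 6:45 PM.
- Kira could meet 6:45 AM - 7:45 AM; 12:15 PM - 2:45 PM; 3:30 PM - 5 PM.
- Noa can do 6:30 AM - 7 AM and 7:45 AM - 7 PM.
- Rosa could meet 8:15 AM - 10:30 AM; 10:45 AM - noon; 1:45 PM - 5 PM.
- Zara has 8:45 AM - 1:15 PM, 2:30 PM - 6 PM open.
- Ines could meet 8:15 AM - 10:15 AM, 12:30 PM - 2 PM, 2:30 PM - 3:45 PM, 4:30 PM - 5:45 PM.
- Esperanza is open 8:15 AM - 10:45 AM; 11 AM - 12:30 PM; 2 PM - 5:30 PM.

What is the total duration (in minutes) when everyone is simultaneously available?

Mei ∩ Kira: 13:15-14:45, 15:30-17:00.
Mei ∩ Kira ∩ Noa: 13:15-14:45, 15:30-17:00.
Mei ∩ Kira ∩ Noa ∩ Rosa: 13:45-14:45, 15:30-17:00.
Mei ∩ Kira ∩ Noa ∩ Rosa ∩ Zara: 14:30-14:45, 15:30-17:00.
Mei ∩ Kira ∩ Noa ∩ Rosa ∩ Zara ∩ Ines: 14:30-14:45, 15:30-15:45, 16:30-17:00.
Mei ∩ Kira ∩ Noa ∩ Rosa ∩ Zara ∩ Ines ∩ Esperanza: 14:30-14:45, 15:30-15:45, 16:30-17:00.
Summing the common windows: 15 + 15 + 30 = 60 minutes.

60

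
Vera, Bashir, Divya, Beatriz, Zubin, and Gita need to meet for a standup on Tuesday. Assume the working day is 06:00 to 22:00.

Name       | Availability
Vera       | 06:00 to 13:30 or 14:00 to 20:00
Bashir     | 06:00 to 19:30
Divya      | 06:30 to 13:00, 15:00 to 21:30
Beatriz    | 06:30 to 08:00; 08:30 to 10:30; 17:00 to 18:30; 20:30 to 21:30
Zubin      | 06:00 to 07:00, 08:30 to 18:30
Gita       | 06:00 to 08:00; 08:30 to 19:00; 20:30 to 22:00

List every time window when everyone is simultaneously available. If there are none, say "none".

06:30-07:00, 08:30-10:30, 17:00-18:30

Vera ∩ Bashir: 06:00-13:30, 14:00-19:30.
Vera ∩ Bashir ∩ Divya: 06:30-13:00, 15:00-19:30.
Vera ∩ Bashir ∩ Divya ∩ Beatriz: 06:30-08:00, 08:30-10:30, 17:00-18:30.
Vera ∩ Bashir ∩ Divya ∩ Beatriz ∩ Zubin: 06:30-07:00, 08:30-10:30, 17:00-18:30.
Vera ∩ Bashir ∩ Divya ∩ Beatriz ∩ Zubin ∩ Gita: 06:30-07:00, 08:30-10:30, 17:00-18:30.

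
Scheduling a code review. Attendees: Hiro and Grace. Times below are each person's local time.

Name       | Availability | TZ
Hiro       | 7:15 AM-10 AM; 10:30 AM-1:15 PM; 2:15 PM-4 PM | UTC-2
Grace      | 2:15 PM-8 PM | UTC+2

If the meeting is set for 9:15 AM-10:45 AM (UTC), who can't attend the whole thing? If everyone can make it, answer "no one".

Hiro in UTC: 09:15-12:00, 12:30-15:15, 16:15-18:00 (add 2h to convert from UTC-2).
Grace in UTC: 12:15-18:00 (subtract 2h to convert from UTC+2).
Hiro: free for 09:15-10:45. Grace: not fully free for 09:15-10:45.

Grace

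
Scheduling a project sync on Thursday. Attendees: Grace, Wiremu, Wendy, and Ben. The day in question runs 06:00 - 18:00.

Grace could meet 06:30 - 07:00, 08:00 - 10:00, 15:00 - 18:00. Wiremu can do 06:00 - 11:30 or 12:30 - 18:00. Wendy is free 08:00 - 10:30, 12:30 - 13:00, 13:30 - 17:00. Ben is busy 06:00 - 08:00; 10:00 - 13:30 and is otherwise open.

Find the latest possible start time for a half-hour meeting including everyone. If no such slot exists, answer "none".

Grace free: 06:30-07:00, 08:00-10:00, 15:00-18:00.
Wiremu free: 06:00-11:30, 12:30-18:00.
Wendy free: 08:00-10:30, 12:30-13:00, 13:30-17:00.
Ben free: 08:00-10:00, 13:30-18:00 (invert busy blocks within the working day).
Grace ∩ Wiremu: 06:30-07:00, 08:00-10:00, 15:00-18:00.
Grace ∩ Wiremu ∩ Wendy: 08:00-10:00, 15:00-17:00.
Grace ∩ Wiremu ∩ Wendy ∩ Ben: 08:00-10:00, 15:00-17:00.
Those are the intersection windows.
The last common window of at least 30 minutes is 15:00-17:00; a 30-minute meeting can start as late as 16:30 and still end by 17:00.

16:30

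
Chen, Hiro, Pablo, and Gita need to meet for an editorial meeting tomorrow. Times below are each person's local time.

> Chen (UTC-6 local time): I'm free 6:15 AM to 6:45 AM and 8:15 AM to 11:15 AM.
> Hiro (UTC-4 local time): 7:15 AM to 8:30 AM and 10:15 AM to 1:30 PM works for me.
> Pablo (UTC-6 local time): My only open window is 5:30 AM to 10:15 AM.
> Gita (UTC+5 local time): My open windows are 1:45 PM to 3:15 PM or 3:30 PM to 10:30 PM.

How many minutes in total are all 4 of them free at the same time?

135

Chen in UTC: 12:15-12:45, 14:15-17:15 (add 6h to convert from UTC-6).
Hiro in UTC: 11:15-12:30, 14:15-17:30 (add 4h to convert from UTC-4).
Pablo in UTC: 11:30-16:15 (add 6h to convert from UTC-6).
Gita in UTC: 08:45-10:15, 10:30-17:30 (subtract 5h to convert from UTC+5).
Chen ∩ Hiro: 12:15-12:30, 14:15-17:15.
Chen ∩ Hiro ∩ Pablo: 12:15-12:30, 14:15-16:15.
Chen ∩ Hiro ∩ Pablo ∩ Gita: 12:15-12:30, 14:15-16:15.
Summing the common windows: 15 + 120 = 135 minutes.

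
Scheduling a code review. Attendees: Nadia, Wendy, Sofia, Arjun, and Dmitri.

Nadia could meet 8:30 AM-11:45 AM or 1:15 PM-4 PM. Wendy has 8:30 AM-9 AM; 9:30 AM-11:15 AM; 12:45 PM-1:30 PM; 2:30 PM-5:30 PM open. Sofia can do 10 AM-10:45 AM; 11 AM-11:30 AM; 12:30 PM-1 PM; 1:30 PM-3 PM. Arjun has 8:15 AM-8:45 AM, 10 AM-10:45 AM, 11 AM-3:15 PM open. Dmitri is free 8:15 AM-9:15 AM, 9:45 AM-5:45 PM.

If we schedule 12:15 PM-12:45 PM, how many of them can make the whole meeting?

Arjun and Dmitri can make the full 12:15-12:45 slot — that's 2.

2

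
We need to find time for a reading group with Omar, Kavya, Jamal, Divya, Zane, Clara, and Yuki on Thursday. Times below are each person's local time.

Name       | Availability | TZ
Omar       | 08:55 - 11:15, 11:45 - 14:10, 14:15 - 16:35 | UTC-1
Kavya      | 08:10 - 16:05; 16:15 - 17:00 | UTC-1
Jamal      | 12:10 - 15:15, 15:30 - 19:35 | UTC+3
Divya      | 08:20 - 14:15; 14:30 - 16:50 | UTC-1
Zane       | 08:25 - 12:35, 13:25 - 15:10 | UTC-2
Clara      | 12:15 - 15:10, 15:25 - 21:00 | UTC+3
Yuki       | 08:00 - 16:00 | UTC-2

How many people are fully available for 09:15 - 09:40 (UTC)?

3

Omar in UTC: 09:55-12:15, 12:45-15:10, 15:15-17:35 (add 1h to convert from UTC-1).
Kavya in UTC: 09:10-17:05, 17:15-18:00 (add 1h to convert from UTC-1).
Jamal in UTC: 09:10-12:15, 12:30-16:35 (subtract 3h to convert from UTC+3).
Divya in UTC: 09:20-15:15, 15:30-17:50 (add 1h to convert from UTC-1).
Zane in UTC: 10:25-14:35, 15:25-17:10 (add 2h to convert from UTC-2).
Clara in UTC: 09:15-12:10, 12:25-18:00 (subtract 3h to convert from UTC+3).
Yuki in UTC: 10:00-18:00 (add 2h to convert from UTC-2).
Kavya, Jamal, and Clara can make the full 09:15-09:40 slot — that's 3.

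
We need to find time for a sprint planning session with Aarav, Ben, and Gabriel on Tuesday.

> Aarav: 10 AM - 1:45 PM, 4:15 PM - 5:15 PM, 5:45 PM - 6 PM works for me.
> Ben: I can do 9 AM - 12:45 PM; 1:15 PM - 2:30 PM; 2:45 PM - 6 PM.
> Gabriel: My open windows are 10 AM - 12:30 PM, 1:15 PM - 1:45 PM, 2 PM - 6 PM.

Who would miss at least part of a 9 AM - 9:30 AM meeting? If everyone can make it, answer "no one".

Aarav, Gabriel

Aarav: not fully free for 09:00-09:30. Ben: free for 09:00-09:30. Gabriel: not fully free for 09:00-09:30.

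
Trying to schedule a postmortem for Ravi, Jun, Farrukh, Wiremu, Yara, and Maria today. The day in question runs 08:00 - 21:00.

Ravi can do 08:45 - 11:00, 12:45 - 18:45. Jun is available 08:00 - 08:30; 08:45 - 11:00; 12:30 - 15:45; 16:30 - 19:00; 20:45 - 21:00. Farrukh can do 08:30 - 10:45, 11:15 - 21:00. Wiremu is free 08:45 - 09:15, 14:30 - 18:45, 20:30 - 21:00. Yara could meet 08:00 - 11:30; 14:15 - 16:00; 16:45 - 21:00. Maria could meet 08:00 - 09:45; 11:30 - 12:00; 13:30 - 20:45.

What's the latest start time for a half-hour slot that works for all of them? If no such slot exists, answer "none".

18:15

Ravi ∩ Jun: 08:45-11:00, 12:45-15:45, 16:30-18:45.
Ravi ∩ Jun ∩ Farrukh: 08:45-10:45, 12:45-15:45, 16:30-18:45.
Ravi ∩ Jun ∩ Farrukh ∩ Wiremu: 08:45-09:15, 14:30-15:45, 16:30-18:45.
Ravi ∩ Jun ∩ Farrukh ∩ Wiremu ∩ Yara: 08:45-09:15, 14:30-15:45, 16:45-18:45.
Ravi ∩ Jun ∩ Farrukh ∩ Wiremu ∩ Yara ∩ Maria: 08:45-09:15, 14:30-15:45, 16:45-18:45.
The last common window of at least 30 minutes is 16:45-18:45; a 30-minute meeting can start as late as 18:15 and still end by 18:45.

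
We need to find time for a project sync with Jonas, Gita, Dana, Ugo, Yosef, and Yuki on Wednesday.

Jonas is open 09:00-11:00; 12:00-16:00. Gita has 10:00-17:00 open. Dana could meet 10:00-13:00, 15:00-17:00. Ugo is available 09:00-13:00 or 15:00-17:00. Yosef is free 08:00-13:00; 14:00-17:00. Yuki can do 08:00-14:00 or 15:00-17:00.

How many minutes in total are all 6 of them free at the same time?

Jonas ∩ Gita: 10:00-11:00, 12:00-16:00.
Jonas ∩ Gita ∩ Dana: 10:00-11:00, 12:00-13:00, 15:00-16:00.
Jonas ∩ Gita ∩ Dana ∩ Ugo: 10:00-11:00, 12:00-13:00, 15:00-16:00.
Jonas ∩ Gita ∩ Dana ∩ Ugo ∩ Yosef: 10:00-11:00, 12:00-13:00, 15:00-16:00.
Jonas ∩ Gita ∩ Dana ∩ Ugo ∩ Yosef ∩ Yuki: 10:00-11:00, 12:00-13:00, 15:00-16:00.
Summing the common windows: 60 + 60 + 60 = 180 minutes.

180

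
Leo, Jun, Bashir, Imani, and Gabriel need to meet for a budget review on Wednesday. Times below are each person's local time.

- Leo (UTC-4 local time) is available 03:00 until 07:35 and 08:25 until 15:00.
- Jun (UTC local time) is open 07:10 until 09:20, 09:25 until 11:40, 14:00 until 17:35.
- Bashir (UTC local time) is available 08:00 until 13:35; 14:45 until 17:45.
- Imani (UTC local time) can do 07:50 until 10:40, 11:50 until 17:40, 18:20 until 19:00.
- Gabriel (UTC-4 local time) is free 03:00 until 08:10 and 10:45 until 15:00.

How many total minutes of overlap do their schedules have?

Leo in UTC: 07:00-11:35, 12:25-19:00 (add 4h to convert from UTC-4).
Jun in UTC: 07:10-09:20, 09:25-11:40, 14:00-17:35.
Bashir in UTC: 08:00-13:35, 14:45-17:45.
Imani in UTC: 07:50-10:40, 11:50-17:40, 18:20-19:00.
Gabriel in UTC: 07:00-12:10, 14:45-19:00 (add 4h to convert from UTC-4).
Leo ∩ Jun: 07:10-09:20, 09:25-11:35, 14:00-17:35.
Leo ∩ Jun ∩ Bashir: 08:00-09:20, 09:25-11:35, 14:45-17:35.
Leo ∩ Jun ∩ Bashir ∩ Imani: 08:00-09:20, 09:25-10:40, 14:45-17:35.
Leo ∩ Jun ∩ Bashir ∩ Imani ∩ Gabriel: 08:00-09:20, 09:25-10:40, 14:45-17:35.
So the common availability across everyone is 08:00-09:20, 09:25-10:40, 14:45-17:35.
Summing the common windows: 80 + 75 + 170 = 325 minutes.

325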